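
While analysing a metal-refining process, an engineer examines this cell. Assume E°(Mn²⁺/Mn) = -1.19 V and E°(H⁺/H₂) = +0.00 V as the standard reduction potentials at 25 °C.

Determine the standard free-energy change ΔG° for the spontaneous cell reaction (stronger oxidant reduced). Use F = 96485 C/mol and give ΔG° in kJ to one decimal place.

-229.6 kJ

H⁺/H₂ (E° = +0.00 V) is the cathode; Mn²⁺/Mn (E° = -1.19 V) is the anode, so E°cell = +1.19 V.
Balancing electrons gives n = 2 (lcm of 2 and 2).
ΔG° = −nFE° = −(2)(96485)(+1.19) = -229,634 J = -229.6 kJ.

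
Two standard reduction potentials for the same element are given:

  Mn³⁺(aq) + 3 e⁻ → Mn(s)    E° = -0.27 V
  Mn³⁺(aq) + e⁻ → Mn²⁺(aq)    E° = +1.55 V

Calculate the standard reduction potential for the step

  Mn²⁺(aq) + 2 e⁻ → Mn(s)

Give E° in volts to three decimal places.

Sequential free energies add, so n₃E°₃ = n₁E°₁ + n₂E°₂.
With n₃ = 3, and the known step contributing 1×(+1.55) V, the unknown satisfies 2·E° = 3×(-0.27) − 1×(+1.55) = -2.360.
E° = -2.360 / 2 = -1.180 V.

-1.180 V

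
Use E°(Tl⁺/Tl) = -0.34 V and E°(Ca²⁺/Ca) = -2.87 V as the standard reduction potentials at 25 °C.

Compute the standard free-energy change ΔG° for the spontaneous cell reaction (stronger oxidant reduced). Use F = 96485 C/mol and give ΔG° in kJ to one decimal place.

Tl⁺/Tl (E° = -0.34 V) is the cathode; Ca²⁺/Ca (E° = -2.87 V) is the anode, so E°cell = +2.53 V.
Balancing electrons gives n = 2 (lcm of 1 and 2).
ΔG° = −nFE° = −(2)(96485)(+2.53) = -488,214 J = -488.2 kJ.

-488.2 kJ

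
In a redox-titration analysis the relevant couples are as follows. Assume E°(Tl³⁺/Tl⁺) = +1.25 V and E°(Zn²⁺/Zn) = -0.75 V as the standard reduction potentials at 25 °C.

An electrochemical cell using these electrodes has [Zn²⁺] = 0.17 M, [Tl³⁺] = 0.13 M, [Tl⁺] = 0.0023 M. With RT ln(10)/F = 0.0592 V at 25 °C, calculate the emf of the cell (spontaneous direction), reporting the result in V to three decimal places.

+2.075 V

Tl³⁺/Tl⁺ is the cathode (higher E°), Zn²⁺/Zn the anode: E°cell = +1.25 − (-0.75) = +2.00 V, n = 2.
Overall: Tl³⁺(aq) + Zn(s) → Tl⁺(aq) + Zn²⁺(aq)
Q = [Tl⁺]·[Zn²⁺] / ([Tl³⁺]); log Q = -2.522.
E = E° − (0.0592/n) log Q = +2.00 − (0.0592/2)(-2.522) = +2.075 V.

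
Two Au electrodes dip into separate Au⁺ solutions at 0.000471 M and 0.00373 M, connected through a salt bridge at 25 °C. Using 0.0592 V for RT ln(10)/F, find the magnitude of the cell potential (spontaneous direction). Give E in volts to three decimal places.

+0.053 V

For a concentration cell E°cell = 0. The 0.00373 M side is the cathode (reduction is favoured where [Au⁺] is higher).
With n = 1, E = −(0.0592/1) log([Au⁺]ₐₙ/[Au⁺]꜀ₐₜ) = −(0.0592/1) log(0.000471/0.00373) = −(0.0592/1)(-0.899) = +0.053 V.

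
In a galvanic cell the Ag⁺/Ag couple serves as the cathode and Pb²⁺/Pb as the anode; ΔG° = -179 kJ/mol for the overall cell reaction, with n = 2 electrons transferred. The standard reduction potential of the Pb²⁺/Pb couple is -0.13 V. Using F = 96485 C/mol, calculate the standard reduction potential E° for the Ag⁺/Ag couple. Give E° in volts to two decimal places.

E°cell = −ΔG°/(nF) = −(-179×10³)/((2)(96485)) = +0.928 V.
Since Ag⁺/Ag is the cathode and Pb²⁺/Pb the anode, E°cell = E°(Ag⁺/Ag) − E°(Pb²⁺/Pb).
So E°(Ag⁺/Ag) = E°cell + E°(Pb²⁺/Pb) = +0.928 + (-0.13) = +0.80 V.

+0.80 V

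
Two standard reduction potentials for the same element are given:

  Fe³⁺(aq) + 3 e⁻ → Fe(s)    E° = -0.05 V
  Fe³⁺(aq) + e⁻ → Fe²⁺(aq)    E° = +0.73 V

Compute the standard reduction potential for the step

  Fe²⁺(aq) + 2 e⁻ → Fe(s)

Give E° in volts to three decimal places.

Sequential free energies add, so n₃E°₃ = n₁E°₁ + n₂E°₂.
With n₃ = 3, and the known step contributing 1×(+0.73) V, the unknown satisfies 2·E° = 3×(-0.05) − 1×(+0.73) = -0.880.
E° = -0.880 / 2 = -0.440 V.

-0.440 V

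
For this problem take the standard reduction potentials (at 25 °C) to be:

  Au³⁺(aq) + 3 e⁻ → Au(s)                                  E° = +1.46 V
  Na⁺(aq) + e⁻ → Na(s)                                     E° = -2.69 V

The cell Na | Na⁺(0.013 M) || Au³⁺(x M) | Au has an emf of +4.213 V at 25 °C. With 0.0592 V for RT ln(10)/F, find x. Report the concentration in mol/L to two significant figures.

0.0034 M

Au³⁺/Au is the cathode, Na⁺/Na the anode: E°cell = +4.15 V, n = 3.
Overall reaction: Au³⁺(aq) + 3 Na(s) → Au(s) + 3 Na⁺(aq); Q = [Na⁺]^3/[Au³⁺]^1.
From E = E° − (0.0592/n) log Q: log Q = (E° − E)·n/0.0592 = (+4.15 − (+4.213))·3/0.0592 = -3.1926.
So 1·log[Au³⁺] = 3·log(0.013) − log Q = -5.6582 − (-3.1926) = -2.4656; [Au³⁺] = 10^(-2.4656) ≈ 0.0034 M.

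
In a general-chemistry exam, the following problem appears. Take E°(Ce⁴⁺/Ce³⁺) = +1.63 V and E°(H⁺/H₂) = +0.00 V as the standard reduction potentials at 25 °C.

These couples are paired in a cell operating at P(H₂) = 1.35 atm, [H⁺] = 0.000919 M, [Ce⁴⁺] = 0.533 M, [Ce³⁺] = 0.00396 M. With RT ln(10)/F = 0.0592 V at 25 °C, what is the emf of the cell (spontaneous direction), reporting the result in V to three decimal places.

Ce⁴⁺/Ce³⁺ is the cathode (higher E°), H⁺/H₂ the anode: E°cell = +1.63 − (+0.00) = +1.63 V, n = 2.
Overall: 2 Ce⁴⁺(aq) + H₂(g) → 2 Ce³⁺(aq) + 2 H⁺(aq)
Q = [Ce³⁺]^2·[H⁺]^2 / ([Ce⁴⁺]^2·P(H₂)); log Q = -10.462.
E = E° − (0.0592/n) log Q = +1.63 − (0.0592/2)(-10.462) = +1.940 V.

+1.940 V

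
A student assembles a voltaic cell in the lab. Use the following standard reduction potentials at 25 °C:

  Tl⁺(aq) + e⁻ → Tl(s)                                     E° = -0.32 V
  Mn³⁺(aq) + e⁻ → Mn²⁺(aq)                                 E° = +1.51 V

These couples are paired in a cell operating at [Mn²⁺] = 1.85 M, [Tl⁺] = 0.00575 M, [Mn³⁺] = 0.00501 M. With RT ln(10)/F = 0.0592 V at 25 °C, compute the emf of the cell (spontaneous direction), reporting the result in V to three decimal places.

Mn³⁺/Mn²⁺ is the cathode (higher E°), Tl⁺/Tl the anode: E°cell = +1.51 − (-0.32) = +1.83 V, n = 1.
Overall: Mn³⁺(aq) + Tl(s) → Mn²⁺(aq) + Tl⁺(aq)
Q = [Mn²⁺]·[Tl⁺] / ([Mn³⁺]); log Q = 0.327.
E = E° − (0.0592/n) log Q = +1.83 − (0.0592/1)(0.327) = +1.811 V.

+1.811 V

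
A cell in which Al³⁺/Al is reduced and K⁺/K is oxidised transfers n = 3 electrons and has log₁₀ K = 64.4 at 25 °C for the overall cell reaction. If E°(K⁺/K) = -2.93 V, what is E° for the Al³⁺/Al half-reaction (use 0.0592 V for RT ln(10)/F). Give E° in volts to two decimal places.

-1.66 V

E°cell = (0.0592/n)·log K = (0.0592/3)(64.4) = +1.271 V.
Since Al³⁺/Al is the cathode and K⁺/K the anode, E°cell = E°(Al³⁺/Al) − E°(K⁺/K).
So E°(Al³⁺/Al) = E°cell + E°(K⁺/K) = +1.271 + (-2.93) = -1.66 V.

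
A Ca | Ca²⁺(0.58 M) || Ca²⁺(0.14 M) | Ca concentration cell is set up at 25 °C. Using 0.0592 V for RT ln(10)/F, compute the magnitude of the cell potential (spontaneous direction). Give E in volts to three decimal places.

For a concentration cell E°cell = 0. The 0.58 M side is the cathode (reduction is favoured where [Ca²⁺] is higher).
With n = 2, E = −(0.0592/2) log([Ca²⁺]ₐₙ/[Ca²⁺]꜀ₐₜ) = −(0.0592/2) log(0.14/0.58) = −(0.0592/2)(-0.617) = +0.018 V.

+0.018 V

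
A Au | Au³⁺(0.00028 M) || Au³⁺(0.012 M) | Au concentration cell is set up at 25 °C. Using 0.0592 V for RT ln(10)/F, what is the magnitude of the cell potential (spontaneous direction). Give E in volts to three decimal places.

+0.032 V

For a concentration cell E°cell = 0. The 0.012 M side is the cathode (reduction is favoured where [Au³⁺] is higher).
With n = 3, E = −(0.0592/3) log([Au³⁺]ₐₙ/[Au³⁺]꜀ₐₜ) = −(0.0592/3) log(0.00028/0.012) = −(0.0592/3)(-1.632) = +0.032 V.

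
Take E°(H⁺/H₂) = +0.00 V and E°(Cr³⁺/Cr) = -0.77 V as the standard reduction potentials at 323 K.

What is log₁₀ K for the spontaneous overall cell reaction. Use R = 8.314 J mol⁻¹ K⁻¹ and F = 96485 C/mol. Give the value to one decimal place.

72.1

Cathode: H⁺/H₂; anode: Cr³⁺/Cr. E°cell = (+0.00) − (-0.77) = +0.77 V, with n = 6.
ΔG° = −nFE° = −RT ln K, so ln K = nFE°/(RT) = (6)(96485)(+0.77) / ((8.314)(323)) = 165.993.
log₁₀ K = 165.993 / ln 10 = 72.1.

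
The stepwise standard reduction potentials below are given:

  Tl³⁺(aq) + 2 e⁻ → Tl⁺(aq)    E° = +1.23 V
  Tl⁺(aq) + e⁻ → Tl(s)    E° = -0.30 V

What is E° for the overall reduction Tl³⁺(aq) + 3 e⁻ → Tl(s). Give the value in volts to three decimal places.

Since ΔG° = −nFE° is additive over sequential reductions, n₃E°₃ = n₁E°₁ + n₂E°₂.
E°₃ = (2×+1.23 + 1×-0.30) / 3 = (+2.160) / 3 = +0.720 V.

+0.720 V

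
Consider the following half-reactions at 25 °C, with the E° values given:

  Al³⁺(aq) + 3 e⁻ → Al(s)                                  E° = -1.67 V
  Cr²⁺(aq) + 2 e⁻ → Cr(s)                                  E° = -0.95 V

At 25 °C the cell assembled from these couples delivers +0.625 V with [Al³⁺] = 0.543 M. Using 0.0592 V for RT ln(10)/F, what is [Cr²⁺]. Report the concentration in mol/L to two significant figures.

Cr²⁺/Cr is the cathode, Al³⁺/Al the anode: E°cell = +0.72 V, n = 6.
Overall reaction: 3 Cr²⁺(aq) + 2 Al(s) → 3 Cr(s) + 2 Al³⁺(aq); Q = [Al³⁺]^2/[Cr²⁺]^3.
From E = E° − (0.0592/n) log Q: log Q = (E° − E)·n/0.0592 = (+0.72 − (+0.625))·6/0.0592 = 9.6284.
So 3·log[Cr²⁺] = 2·log(0.543) − log Q = -0.5304 − (9.6284) = -10.1588; log[Cr²⁺] = -10.1588 / 3 = -3.3863; [Cr²⁺] = 10^(-3.3863) ≈ 0.00041 M.

0.00041 M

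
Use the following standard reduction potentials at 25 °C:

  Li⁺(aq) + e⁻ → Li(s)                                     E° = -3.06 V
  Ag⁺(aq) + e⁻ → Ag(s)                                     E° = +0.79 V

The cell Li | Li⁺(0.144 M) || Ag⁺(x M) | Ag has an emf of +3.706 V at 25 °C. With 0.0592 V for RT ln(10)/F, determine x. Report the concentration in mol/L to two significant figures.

Ag⁺/Ag is the cathode, Li⁺/Li the anode: E°cell = +3.85 V, n = 1.
Overall reaction: Ag⁺(aq) + Li(s) → Ag(s) + Li⁺(aq); Q = [Li⁺]^1/[Ag⁺]^1.
From E = E° − (0.0592/n) log Q: log Q = (E° − E)·n/0.0592 = (+3.85 − (+3.706))·1/0.0592 = 2.4324.
So 1·log[Ag⁺] = 1·log(0.144) − log Q = -0.8416 − (2.4324) = -3.2740; [Ag⁺] = 10^(-3.2740) ≈ 0.00053 M.

0.00053 M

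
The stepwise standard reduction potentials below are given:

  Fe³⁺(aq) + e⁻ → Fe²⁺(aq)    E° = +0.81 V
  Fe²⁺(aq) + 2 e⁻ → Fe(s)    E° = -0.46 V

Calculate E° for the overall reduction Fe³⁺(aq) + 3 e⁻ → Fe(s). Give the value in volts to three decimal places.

-0.037 V

Since ΔG° = −nFE° is additive over sequential reductions, n₃E°₃ = n₁E°₁ + n₂E°₂.
E°₃ = (1×+0.81 + 2×-0.46) / 3 = (-0.110) / 3 = -0.037 V.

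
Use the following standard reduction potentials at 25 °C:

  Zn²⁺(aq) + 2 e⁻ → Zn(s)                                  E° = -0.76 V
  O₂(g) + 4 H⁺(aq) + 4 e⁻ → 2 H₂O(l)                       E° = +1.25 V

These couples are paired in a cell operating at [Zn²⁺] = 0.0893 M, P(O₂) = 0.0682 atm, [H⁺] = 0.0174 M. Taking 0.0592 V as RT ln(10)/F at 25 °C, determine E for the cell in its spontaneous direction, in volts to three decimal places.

O₂/H₂O is the cathode (higher E°), Zn²⁺/Zn the anode: E°cell = +1.25 − (-0.76) = +2.01 V, n = 4.
Overall: O₂(g) + 4 H⁺(aq) + 2 Zn(s) → 2 H₂O(l) + 2 Zn²⁺(aq)
Q = [Zn²⁺]^2 / (P(O₂)·[H⁺]^4); log Q = 6.106.
E = E° − (0.0592/n) log Q = +2.01 − (0.0592/4)(6.106) = +1.920 V.

+1.920 V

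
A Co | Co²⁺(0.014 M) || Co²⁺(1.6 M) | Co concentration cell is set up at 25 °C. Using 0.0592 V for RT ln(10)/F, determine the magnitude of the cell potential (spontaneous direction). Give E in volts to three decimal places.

+0.061 V

For a concentration cell E°cell = 0. The 1.6 M side is the cathode (reduction is favoured where [Co²⁺] is higher).
With n = 2, E = −(0.0592/2) log([Co²⁺]ₐₙ/[Co²⁺]꜀ₐₜ) = −(0.0592/2) log(0.014/1.6) = −(0.0592/2)(-2.058) = +0.061 V.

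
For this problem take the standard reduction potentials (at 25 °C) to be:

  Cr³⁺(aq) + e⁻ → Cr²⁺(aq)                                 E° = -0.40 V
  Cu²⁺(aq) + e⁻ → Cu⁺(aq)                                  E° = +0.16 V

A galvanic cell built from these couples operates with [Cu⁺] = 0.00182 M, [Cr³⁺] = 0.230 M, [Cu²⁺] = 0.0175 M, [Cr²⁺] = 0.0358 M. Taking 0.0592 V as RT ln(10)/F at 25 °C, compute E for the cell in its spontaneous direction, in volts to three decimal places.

+0.570 V

Cu²⁺/Cu⁺ is the cathode (higher E°), Cr³⁺/Cr²⁺ the anode: E°cell = +0.16 − (-0.40) = +0.56 V, n = 1.
Overall: Cu²⁺(aq) + Cr²⁺(aq) → Cu⁺(aq) + Cr³⁺(aq)
Q = [Cu⁺]·[Cr³⁺] / ([Cu²⁺]·[Cr²⁺]); log Q = -0.175.
E = E° − (0.0592/n) log Q = +0.56 − (0.0592/1)(-0.175) = +0.570 V.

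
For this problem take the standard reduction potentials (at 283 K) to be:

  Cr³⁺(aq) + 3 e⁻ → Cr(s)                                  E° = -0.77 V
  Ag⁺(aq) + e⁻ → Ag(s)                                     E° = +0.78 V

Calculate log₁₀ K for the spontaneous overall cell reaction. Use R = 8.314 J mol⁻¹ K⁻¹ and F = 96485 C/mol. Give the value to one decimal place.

82.8

Cathode: Ag⁺/Ag; anode: Cr³⁺/Cr. E°cell = (+0.78) − (-0.77) = +1.55 V, with n = 3.
ΔG° = −nFE° = −RT ln K, so ln K = nFE°/(RT) = (3)(96485)(+1.55) / ((8.314)(283)) = 190.685.
log₁₀ K = 190.685 / ln 10 = 82.8.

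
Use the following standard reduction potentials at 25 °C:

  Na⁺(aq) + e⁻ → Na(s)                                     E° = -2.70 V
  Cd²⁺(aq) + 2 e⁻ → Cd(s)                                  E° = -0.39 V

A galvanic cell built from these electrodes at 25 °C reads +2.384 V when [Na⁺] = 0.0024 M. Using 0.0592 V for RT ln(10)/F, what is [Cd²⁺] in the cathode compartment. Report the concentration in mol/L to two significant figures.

0.0018 M

Cd²⁺/Cd is the cathode, Na⁺/Na the anode: E°cell = +2.31 V, n = 2.
Overall reaction: Cd²⁺(aq) + 2 Na(s) → Cd(s) + 2 Na⁺(aq); Q = [Na⁺]^2/[Cd²⁺]^1.
From E = E° − (0.0592/n) log Q: log Q = (E° − E)·n/0.0592 = (+2.31 − (+2.384))·2/0.0592 = -2.5000.
So 1·log[Cd²⁺] = 2·log(0.0024) − log Q = -5.2396 − (-2.5000) = -2.7396; [Cd²⁺] = 10^(-2.7396) ≈ 0.0018 M.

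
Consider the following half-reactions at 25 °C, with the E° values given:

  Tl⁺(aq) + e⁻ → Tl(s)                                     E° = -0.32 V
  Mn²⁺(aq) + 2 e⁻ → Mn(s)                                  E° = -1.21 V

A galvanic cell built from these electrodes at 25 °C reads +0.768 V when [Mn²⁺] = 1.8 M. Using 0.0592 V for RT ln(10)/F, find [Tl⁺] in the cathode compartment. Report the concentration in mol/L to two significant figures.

0.012 M

Tl⁺/Tl is the cathode, Mn²⁺/Mn the anode: E°cell = +0.89 V, n = 2.
Overall reaction: 2 Tl⁺(aq) + Mn(s) → 2 Tl(s) + Mn²⁺(aq); Q = [Mn²⁺]^1/[Tl⁺]^2.
From E = E° − (0.0592/n) log Q: log Q = (E° − E)·n/0.0592 = (+0.89 − (+0.768))·2/0.0592 = 4.1216.
So 2·log[Tl⁺] = 1·log(1.8) − log Q = 0.2553 − (4.1216) = -3.8663; log[Tl⁺] = -3.8663 / 2 = -1.9331; [Tl⁺] = 10^(-1.9331) ≈ 0.012 M.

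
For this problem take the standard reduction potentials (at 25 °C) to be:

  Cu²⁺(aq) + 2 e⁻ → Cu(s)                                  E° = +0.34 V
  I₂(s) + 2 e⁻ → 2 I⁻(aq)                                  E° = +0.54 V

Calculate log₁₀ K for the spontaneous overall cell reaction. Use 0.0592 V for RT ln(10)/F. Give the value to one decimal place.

6.8

Cathode: I₂/I⁻; anode: Cu²⁺/Cu. E°cell = +0.20 V, n = 2.
log K = nE°cell / 0.0592 = (2)(+0.20) / 0.0592 = 6.8.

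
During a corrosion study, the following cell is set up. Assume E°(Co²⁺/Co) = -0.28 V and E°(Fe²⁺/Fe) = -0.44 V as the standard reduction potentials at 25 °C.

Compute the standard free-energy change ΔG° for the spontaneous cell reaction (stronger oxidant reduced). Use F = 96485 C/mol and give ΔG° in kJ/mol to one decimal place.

Co²⁺/Co (E° = -0.28 V) is the cathode; Fe²⁺/Fe (E° = -0.44 V) is the anode, so E°cell = +0.16 V.
Balancing electrons gives n = 2 (lcm of 2 and 2).
ΔG° = −nFE° = −(2)(96485)(+0.16) = -30,875 J = -30.9 kJ/mol.

-30.9 kJ/mol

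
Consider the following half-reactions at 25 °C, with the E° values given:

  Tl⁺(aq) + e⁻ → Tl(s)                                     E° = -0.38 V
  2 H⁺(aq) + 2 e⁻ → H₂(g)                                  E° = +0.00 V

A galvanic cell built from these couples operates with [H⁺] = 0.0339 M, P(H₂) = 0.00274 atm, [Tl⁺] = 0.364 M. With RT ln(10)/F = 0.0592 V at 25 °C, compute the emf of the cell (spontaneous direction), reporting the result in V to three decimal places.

H⁺/H₂ is the cathode (higher E°), Tl⁺/Tl the anode: E°cell = +0.00 − (-0.38) = +0.38 V, n = 2.
Overall: 2 H⁺(aq) + 2 Tl(s) → H₂(g) + 2 Tl⁺(aq)
Q = P(H₂)·[Tl⁺]^2 / ([H⁺]^2); log Q = -0.500.
E = E° − (0.0592/n) log Q = +0.38 − (0.0592/2)(-0.500) = +0.395 V.

+0.395 V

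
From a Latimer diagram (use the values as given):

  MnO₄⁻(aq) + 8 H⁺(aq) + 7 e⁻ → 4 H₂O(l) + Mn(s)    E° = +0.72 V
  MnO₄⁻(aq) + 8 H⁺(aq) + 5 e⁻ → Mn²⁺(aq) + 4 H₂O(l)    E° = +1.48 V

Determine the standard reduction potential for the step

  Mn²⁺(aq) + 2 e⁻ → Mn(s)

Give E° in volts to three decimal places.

-1.180 V

Sequential free energies add, so n₃E°₃ = n₁E°₁ + n₂E°₂.
With n₃ = 7, and the known step contributing 5×(+1.48) V, the unknown satisfies 2·E° = 7×(+0.72) − 5×(+1.48) = -2.360.
E° = -2.360 / 2 = -1.180 V.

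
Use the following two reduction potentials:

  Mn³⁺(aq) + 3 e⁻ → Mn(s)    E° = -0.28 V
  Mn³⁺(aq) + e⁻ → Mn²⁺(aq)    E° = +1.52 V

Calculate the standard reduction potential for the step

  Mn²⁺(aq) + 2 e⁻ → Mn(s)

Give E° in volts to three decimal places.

-1.180 V

Sequential free energies add, so n₃E°₃ = n₁E°₁ + n₂E°₂.
With n₃ = 3, and the known step contributing 1×(+1.52) V, the unknown satisfies 2·E° = 3×(-0.28) − 1×(+1.52) = -2.360.
E° = -2.360 / 2 = -1.180 V.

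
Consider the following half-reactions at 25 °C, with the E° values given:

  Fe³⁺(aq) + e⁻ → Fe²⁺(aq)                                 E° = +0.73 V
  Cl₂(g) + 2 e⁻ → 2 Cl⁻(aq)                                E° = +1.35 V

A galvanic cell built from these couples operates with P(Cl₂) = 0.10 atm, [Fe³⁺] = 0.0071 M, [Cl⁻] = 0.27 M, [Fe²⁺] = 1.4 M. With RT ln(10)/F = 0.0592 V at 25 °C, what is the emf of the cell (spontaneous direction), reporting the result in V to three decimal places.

Cl₂/Cl⁻ is the cathode (higher E°), Fe³⁺/Fe²⁺ the anode: E°cell = +1.35 − (+0.73) = +0.62 V, n = 2.
Overall: Cl₂(g) + 2 Fe²⁺(aq) → 2 Cl⁻(aq) + 2 Fe³⁺(aq)
Q = [Cl⁻]^2·[Fe³⁺]^2 / (P(Cl₂)·[Fe²⁺]^2); log Q = -4.727.
E = E° − (0.0592/n) log Q = +0.62 − (0.0592/2)(-4.727) = +0.760 V.

+0.760 V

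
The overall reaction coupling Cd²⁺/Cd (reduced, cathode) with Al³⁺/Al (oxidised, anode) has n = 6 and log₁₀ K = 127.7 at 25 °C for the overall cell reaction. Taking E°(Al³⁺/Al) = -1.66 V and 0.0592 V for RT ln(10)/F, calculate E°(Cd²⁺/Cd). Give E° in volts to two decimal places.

-0.40 V

E°cell = (0.0592/n)·log K = (0.0592/6)(127.7) = +1.260 V.
Since Cd²⁺/Cd is the cathode and Al³⁺/Al the anode, E°cell = E°(Cd²⁺/Cd) − E°(Al³⁺/Al).
So E°(Cd²⁺/Cd) = E°cell + E°(Al³⁺/Al) = +1.260 + (-1.66) = -0.40 V.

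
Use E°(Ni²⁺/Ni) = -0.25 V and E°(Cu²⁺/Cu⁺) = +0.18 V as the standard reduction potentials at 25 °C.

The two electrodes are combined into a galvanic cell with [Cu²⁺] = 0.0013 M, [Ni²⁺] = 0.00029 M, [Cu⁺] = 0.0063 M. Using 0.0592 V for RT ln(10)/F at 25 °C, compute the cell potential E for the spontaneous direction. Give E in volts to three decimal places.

Cu²⁺/Cu⁺ is the cathode (higher E°), Ni²⁺/Ni the anode: E°cell = +0.18 − (-0.25) = +0.43 V, n = 2.
Overall: 2 Cu²⁺(aq) + Ni(s) → 2 Cu⁺(aq) + Ni²⁺(aq)
Q = [Cu⁺]^2·[Ni²⁺] / ([Cu²⁺]^2); log Q = -2.167.
E = E° − (0.0592/n) log Q = +0.43 − (0.0592/2)(-2.167) = +0.494 V.

+0.494 V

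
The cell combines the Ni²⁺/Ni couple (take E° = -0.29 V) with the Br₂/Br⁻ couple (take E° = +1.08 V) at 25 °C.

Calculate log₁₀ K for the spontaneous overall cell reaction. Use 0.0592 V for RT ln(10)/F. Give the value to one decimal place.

Cathode: Br₂/Br⁻; anode: Ni²⁺/Ni. E°cell = +1.37 V, n = 2.
log K = nE°cell / 0.0592 = (2)(+1.37) / 0.0592 = 46.3.

46.3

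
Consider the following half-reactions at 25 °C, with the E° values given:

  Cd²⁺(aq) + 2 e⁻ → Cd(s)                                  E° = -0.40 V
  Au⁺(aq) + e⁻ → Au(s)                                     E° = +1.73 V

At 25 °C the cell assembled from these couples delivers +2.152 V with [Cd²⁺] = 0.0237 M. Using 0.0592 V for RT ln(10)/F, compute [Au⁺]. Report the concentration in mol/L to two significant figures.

0.36 M

Au⁺/Au is the cathode, Cd²⁺/Cd the anode: E°cell = +2.13 V, n = 2.
Overall reaction: 2 Au⁺(aq) + Cd(s) → 2 Au(s) + Cd²⁺(aq); Q = [Cd²⁺]^1/[Au⁺]^2.
From E = E° − (0.0592/n) log Q: log Q = (E° − E)·n/0.0592 = (+2.13 − (+2.152))·2/0.0592 = -0.7432.
So 2·log[Au⁺] = 1·log(0.0237) − log Q = -1.6253 − (-0.7432) = -0.8821; log[Au⁺] = -0.8821 / 2 = -0.4410; [Au⁺] = 10^(-0.4410) ≈ 0.36 M.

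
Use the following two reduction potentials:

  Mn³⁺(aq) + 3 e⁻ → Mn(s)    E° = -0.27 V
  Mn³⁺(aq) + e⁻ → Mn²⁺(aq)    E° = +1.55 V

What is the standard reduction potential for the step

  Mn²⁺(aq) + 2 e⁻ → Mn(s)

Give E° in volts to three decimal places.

Sequential free energies add, so n₃E°₃ = n₁E°₁ + n₂E°₂.
With n₃ = 3, and the known step contributing 1×(+1.55) V, the unknown satisfies 2·E° = 3×(-0.27) − 1×(+1.55) = -2.360.
E° = -2.360 / 2 = -1.180 V.

-1.180 V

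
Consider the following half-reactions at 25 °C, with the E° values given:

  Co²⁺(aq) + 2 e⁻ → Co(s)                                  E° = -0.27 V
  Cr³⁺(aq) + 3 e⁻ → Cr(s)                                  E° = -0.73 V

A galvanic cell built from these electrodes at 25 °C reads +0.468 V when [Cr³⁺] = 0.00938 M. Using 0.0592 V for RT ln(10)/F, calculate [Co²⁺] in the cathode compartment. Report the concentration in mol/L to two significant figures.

Co²⁺/Co is the cathode, Cr³⁺/Cr the anode: E°cell = +0.46 V, n = 6.
Overall reaction: 3 Co²⁺(aq) + 2 Cr(s) → 3 Co(s) + 2 Cr³⁺(aq); Q = [Cr³⁺]^2/[Co²⁺]^3.
From E = E° − (0.0592/n) log Q: log Q = (E° − E)·n/0.0592 = (+0.46 − (+0.468))·6/0.0592 = -0.8108.
So 3·log[Co²⁺] = 2·log(0.00938) − log Q = -4.0556 − (-0.8108) = -3.2448; log[Co²⁺] = -3.2448 / 3 = -1.0816; [Co²⁺] = 10^(-1.0816) ≈ 0.083 M.

0.083 M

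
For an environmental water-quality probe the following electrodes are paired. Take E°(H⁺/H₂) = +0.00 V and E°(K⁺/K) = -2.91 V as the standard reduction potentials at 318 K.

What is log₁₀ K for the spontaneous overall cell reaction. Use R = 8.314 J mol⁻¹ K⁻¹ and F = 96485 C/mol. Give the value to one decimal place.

92.2

Cathode: H⁺/H₂; anode: K⁺/K. E°cell = (+0.00) − (-2.91) = +2.91 V, with n = 2.
ΔG° = −nFE° = −RT ln K, so ln K = nFE°/(RT) = (2)(96485)(+2.91) / ((8.314)(318)) = 212.396.
log₁₀ K = 212.396 / ln 10 = 92.2.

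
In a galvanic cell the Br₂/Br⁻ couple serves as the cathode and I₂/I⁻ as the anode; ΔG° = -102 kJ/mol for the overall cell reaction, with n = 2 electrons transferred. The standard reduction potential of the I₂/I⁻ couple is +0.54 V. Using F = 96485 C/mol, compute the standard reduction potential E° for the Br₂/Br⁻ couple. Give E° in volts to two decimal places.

E°cell = −ΔG°/(nF) = −(-102×10³)/((2)(96485)) = +0.529 V.
Since Br₂/Br⁻ is the cathode and I₂/I⁻ the anode, E°cell = E°(Br₂/Br⁻) − E°(I₂/I⁻).
So E°(Br₂/Br⁻) = E°cell + E°(I₂/I⁻) = +0.529 + (+0.54) = +1.07 V.

+1.07 V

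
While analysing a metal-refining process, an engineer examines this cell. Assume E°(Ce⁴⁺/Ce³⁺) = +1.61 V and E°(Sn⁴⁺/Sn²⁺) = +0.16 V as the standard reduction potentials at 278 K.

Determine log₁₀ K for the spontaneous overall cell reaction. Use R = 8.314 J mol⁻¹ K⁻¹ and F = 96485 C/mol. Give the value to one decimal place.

Cathode: Ce⁴⁺/Ce³⁺; anode: Sn⁴⁺/Sn²⁺. E°cell = (+1.61) − (+0.16) = +1.45 V, with n = 2.
ΔG° = −nFE° = −RT ln K, so ln K = nFE°/(RT) = (2)(96485)(+1.45) / ((8.314)(278)) = 121.061.
log₁₀ K = 121.061 / ln 10 = 52.6.

52.6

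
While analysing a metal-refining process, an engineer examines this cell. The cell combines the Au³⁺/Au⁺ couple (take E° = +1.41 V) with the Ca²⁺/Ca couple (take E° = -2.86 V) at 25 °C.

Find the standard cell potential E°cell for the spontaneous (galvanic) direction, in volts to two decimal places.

The Au³⁺/Au⁺ couple has the higher reduction potential, so it is the cathode; Ca²⁺/Ca is oxidised at the anode.
E°cell = E°(cathode) − E°(anode) = (+1.41) − (-2.86) = +4.27 V.

+4.27 V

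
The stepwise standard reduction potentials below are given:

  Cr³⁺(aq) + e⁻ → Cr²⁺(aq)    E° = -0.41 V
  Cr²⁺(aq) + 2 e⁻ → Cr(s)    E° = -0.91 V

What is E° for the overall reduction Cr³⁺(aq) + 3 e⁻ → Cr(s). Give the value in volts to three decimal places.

Since ΔG° = −nFE° is additive over sequential reductions, n₃E°₃ = n₁E°₁ + n₂E°₂.
E°₃ = (1×-0.41 + 2×-0.91) / 3 = (-2.230) / 3 = -0.743 V.
E° values themselves are not directly additive — weighting by electron count is essential.

-0.743 V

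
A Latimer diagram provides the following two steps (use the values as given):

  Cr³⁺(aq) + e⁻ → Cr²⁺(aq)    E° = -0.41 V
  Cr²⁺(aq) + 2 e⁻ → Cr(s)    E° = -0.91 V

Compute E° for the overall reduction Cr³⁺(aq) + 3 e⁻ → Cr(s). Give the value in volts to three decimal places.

Standard free energies of sequential steps add: ΔG°₃ = ΔG°₁ + ΔG°₂, so n₃E°₃ = n₁E°₁ + n₂E°₂.
E°₃ = (1×-0.41 + 2×-0.91) / 3 = (-2.230) / 3 = -0.743 V.
Simply averaging or adding the two E° values would be wrong; the electron-weighted sum is required.

-0.743 V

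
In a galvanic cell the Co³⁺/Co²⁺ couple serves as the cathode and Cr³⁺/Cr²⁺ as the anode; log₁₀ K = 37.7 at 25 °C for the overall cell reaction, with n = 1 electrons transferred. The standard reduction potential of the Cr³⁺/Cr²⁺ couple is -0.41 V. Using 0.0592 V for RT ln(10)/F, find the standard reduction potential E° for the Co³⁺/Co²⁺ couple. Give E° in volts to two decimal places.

+1.82 V

E°cell = (0.0592/n)·log K = (0.0592/1)(37.7) = +2.232 V.
Since Co³⁺/Co²⁺ is the cathode and Cr³⁺/Cr²⁺ the anode, E°cell = E°(Co³⁺/Co²⁺) − E°(Cr³⁺/Cr²⁺).
So E°(Co³⁺/Co²⁺) = E°cell + E°(Cr³⁺/Cr²⁺) = +2.232 + (-0.41) = +1.82 V.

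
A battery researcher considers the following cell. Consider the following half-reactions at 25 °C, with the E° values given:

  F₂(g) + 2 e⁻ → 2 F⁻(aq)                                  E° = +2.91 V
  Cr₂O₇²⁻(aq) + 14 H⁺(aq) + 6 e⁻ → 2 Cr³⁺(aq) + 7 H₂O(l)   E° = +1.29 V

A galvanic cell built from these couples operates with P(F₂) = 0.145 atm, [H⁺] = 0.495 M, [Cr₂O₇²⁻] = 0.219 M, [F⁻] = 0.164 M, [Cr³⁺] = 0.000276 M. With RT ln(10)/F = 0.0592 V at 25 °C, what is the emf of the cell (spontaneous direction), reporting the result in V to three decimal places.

F₂/F⁻ is the cathode (higher E°), Cr₂O₇²⁻/Cr³⁺ the anode: E°cell = +2.91 − (+1.29) = +1.62 V, n = 6.
Overall: 3 F₂(g) + 2 Cr³⁺(aq) + 7 H₂O(l) → 6 F⁻(aq) + Cr₂O₇²⁻(aq) + 14 H⁺(aq)
Q = [F⁻]^6·[Cr₂O₇²⁻]·[H⁺]^14 / (P(F₂)^3·[Cr³⁺]^2); log Q = -0.012.
E = E° − (0.0592/n) log Q = +1.62 − (0.0592/6)(-0.012) = +1.620 V.

+1.620 V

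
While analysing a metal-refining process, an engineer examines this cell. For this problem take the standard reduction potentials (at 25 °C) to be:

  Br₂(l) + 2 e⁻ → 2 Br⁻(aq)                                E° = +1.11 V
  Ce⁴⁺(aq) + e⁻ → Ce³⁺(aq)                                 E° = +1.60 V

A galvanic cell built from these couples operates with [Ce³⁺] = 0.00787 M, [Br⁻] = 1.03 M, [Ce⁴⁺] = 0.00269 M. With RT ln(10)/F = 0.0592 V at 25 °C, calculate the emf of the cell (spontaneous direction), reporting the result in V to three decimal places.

+0.463 V

Ce⁴⁺/Ce³⁺ is the cathode (higher E°), Br₂/Br⁻ the anode: E°cell = +1.60 − (+1.11) = +0.49 V, n = 2.
Overall: 2 Ce⁴⁺(aq) + 2 Br⁻(aq) → 2 Ce³⁺(aq) + Br₂(l)
Q = [Ce³⁺]^2 / ([Ce⁴⁺]^2·[Br⁻]^2); log Q = 0.907.
E = E° − (0.0592/n) log Q = +0.49 − (0.0592/2)(0.907) = +0.463 V.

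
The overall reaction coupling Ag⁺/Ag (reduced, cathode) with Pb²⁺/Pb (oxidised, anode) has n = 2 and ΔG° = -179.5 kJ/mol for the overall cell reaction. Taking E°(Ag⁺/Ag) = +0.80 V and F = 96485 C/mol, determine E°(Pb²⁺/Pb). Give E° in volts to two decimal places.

E°cell = −ΔG°/(nF) = −(-179.5×10³)/((2)(96485)) = +0.930 V.
Since Ag⁺/Ag is the cathode and Pb²⁺/Pb the anode, E°cell = E°(Ag⁺/Ag) − E°(Pb²⁺/Pb).
So E°(Pb²⁺/Pb) = E°(Ag⁺/Ag) − E°cell = (+0.80) − (+0.930) = -0.13 V.

-0.13 V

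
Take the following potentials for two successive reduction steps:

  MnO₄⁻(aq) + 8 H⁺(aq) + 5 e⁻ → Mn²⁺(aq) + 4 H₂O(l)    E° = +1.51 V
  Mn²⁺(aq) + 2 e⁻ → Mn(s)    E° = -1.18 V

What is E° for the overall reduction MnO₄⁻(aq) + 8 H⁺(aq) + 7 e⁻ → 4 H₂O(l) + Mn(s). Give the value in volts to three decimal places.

+0.741 V

Since ΔG° = −nFE° is additive over sequential reductions, n₃E°₃ = n₁E°₁ + n₂E°₂.
E°₃ = (5×+1.51 + 2×-1.18) / 7 = (+5.190) / 7 = +0.741 V.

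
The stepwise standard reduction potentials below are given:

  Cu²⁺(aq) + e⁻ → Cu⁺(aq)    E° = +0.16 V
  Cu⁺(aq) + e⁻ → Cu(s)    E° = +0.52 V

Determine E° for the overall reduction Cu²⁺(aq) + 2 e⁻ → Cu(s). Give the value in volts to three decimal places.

+0.340 V

Since ΔG° = −nFE° is additive over sequential reductions, n₃E°₃ = n₁E°₁ + n₂E°₂.
E°₃ = (1×+0.16 + 1×+0.52) / 2 = (+0.680) / 2 = +0.340 V.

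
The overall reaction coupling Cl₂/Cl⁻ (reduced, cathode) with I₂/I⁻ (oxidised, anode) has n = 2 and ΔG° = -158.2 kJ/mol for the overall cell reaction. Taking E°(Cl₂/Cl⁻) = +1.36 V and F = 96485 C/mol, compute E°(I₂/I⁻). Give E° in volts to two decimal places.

E°cell = −ΔG°/(nF) = −(-158.2×10³)/((2)(96485)) = +0.820 V.
Since Cl₂/Cl⁻ is the cathode and I₂/I⁻ the anode, E°cell = E°(Cl₂/Cl⁻) − E°(I₂/I⁻).
So E°(I₂/I⁻) = E°(Cl₂/Cl⁻) − E°cell = (+1.36) − (+0.820) = +0.54 V.

+0.54 V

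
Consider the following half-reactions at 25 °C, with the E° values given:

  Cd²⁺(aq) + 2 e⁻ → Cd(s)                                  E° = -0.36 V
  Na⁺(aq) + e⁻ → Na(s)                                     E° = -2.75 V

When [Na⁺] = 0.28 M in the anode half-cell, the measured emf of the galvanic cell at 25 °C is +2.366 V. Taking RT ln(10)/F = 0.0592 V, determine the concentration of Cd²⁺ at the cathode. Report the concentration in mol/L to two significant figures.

0.012 M

Cd²⁺/Cd is the cathode, Na⁺/Na the anode: E°cell = +2.39 V, n = 2.
Overall reaction: Cd²⁺(aq) + 2 Na(s) → Cd(s) + 2 Na⁺(aq); Q = [Na⁺]^2/[Cd²⁺]^1.
From E = E° − (0.0592/n) log Q: log Q = (E° − E)·n/0.0592 = (+2.39 − (+2.366))·2/0.0592 = 0.8108.
So 1·log[Cd²⁺] = 2·log(0.28) − log Q = -1.1057 − (0.8108) = -1.9165; [Cd²⁺] = 10^(-1.9165) ≈ 0.012 M.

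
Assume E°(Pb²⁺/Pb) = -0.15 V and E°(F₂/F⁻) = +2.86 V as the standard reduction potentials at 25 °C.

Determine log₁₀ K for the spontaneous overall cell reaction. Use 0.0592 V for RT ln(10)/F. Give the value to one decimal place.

101.7

Cathode: F₂/F⁻; anode: Pb²⁺/Pb. E°cell = +3.01 V, n = 2.
log K = nE°cell / 0.0592 = (2)(+3.01) / 0.0592 = 101.7.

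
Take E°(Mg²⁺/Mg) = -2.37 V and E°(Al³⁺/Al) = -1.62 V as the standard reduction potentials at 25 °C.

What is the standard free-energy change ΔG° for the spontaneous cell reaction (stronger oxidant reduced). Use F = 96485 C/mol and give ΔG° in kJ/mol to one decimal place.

Al³⁺/Al (E° = -1.62 V) is the cathode; Mg²⁺/Mg (E° = -2.37 V) is the anode, so E°cell = +0.75 V.
Balancing electrons gives n = 6 (lcm of 3 and 2).
ΔG° = −nFE° = −(6)(96485)(+0.75) = -434,182 J = -434.2 kJ/mol.

-434.2 kJ/mol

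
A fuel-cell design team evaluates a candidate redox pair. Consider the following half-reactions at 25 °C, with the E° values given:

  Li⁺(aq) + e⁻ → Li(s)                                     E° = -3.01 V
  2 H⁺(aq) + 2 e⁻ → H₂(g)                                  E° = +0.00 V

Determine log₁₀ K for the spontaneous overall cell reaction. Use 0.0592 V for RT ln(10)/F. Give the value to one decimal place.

101.7

Cathode: H⁺/H₂; anode: Li⁺/Li. E°cell = +3.01 V, n = 2.
log K = nE°cell / 0.0592 = (2)(+3.01) / 0.0592 = 101.7.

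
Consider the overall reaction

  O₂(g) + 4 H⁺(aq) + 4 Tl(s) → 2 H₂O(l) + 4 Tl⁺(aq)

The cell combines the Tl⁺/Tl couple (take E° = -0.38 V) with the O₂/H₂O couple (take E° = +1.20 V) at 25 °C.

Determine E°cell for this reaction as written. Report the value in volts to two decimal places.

+1.58 V

The O₂/H₂O couple has the higher reduction potential, so it is the cathode; Tl⁺/Tl is oxidised at the anode.
E°cell = E°(cathode) − E°(anode) = (+1.20) − (-0.38) = +1.58 V.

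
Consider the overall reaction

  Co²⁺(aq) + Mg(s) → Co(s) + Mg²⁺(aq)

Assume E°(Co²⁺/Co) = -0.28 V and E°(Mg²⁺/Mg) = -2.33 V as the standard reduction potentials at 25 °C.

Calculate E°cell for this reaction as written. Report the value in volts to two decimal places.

+2.05 V

The Co²⁺/Co couple has the higher reduction potential, so it is the cathode; Mg²⁺/Mg is oxidised at the anode.
E°cell = E°(cathode) − E°(anode) = (-0.28) − (-2.33) = +2.05 V.
Since E°cell > 0, the reaction is spontaneous under standard conditions.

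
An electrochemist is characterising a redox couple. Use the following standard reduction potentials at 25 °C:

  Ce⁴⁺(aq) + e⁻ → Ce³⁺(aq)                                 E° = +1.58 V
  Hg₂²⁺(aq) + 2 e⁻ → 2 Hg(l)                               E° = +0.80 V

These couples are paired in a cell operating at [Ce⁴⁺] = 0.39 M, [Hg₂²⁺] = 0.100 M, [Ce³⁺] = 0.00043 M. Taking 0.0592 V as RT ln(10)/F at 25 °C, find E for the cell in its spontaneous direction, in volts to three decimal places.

Ce⁴⁺/Ce³⁺ is the cathode (higher E°), Hg₂²⁺/Hg the anode: E°cell = +1.58 − (+0.80) = +0.78 V, n = 2.
Overall: 2 Ce⁴⁺(aq) + 2 Hg(l) → 2 Ce³⁺(aq) + Hg₂²⁺(aq)
Q = [Ce³⁺]^2·[Hg₂²⁺] / ([Ce⁴⁺]^2); log Q = -6.915.
E = E° − (0.0592/n) log Q = +0.78 − (0.0592/2)(-6.915) = +0.985 V.

+0.985 V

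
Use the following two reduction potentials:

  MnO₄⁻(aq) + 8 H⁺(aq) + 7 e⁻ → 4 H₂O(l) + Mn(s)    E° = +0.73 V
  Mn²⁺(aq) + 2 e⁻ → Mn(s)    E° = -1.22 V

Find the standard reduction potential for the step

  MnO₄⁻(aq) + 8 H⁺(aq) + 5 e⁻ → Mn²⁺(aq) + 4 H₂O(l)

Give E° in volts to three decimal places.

+1.510 V

Sequential free energies add, so n₃E°₃ = n₁E°₁ + n₂E°₂.
With n₃ = 7, and the known step contributing 2×(-1.22) V, the unknown satisfies 5·E° = 7×(+0.73) − 2×(-1.22) = +7.550.
E° = +7.550 / 5 = +1.510 V.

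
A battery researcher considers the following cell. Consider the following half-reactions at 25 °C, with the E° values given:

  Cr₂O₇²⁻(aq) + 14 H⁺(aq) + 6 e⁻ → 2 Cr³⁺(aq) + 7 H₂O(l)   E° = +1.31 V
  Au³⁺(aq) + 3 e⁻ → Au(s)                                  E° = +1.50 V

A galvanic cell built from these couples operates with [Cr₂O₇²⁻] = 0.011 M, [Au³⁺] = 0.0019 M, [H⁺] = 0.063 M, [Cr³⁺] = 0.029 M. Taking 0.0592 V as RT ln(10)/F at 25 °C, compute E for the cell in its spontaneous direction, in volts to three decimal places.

Au³⁺/Au is the cathode (higher E°), Cr₂O₇²⁻/Cr³⁺ the anode: E°cell = +1.50 − (+1.31) = +0.19 V, n = 6.
Overall: 2 Au³⁺(aq) + 2 Cr³⁺(aq) + 7 H₂O(l) → 2 Au(s) + Cr₂O₇²⁻(aq) + 14 H⁺(aq)
Q = [Cr₂O₇²⁻]·[H⁺]^14 / ([Au³⁺]^2·[Cr³⁺]^2); log Q = -10.250.
E = E° − (0.0592/n) log Q = +0.19 − (0.0592/6)(-10.250) = +0.291 V.

+0.291 V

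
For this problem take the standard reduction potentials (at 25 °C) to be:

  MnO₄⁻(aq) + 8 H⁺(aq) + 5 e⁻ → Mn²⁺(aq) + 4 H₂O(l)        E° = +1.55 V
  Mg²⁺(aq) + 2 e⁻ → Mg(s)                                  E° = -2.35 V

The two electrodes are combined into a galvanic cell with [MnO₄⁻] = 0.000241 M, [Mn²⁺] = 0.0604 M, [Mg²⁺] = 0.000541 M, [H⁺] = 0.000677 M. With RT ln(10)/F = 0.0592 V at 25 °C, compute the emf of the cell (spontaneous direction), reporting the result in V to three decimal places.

MnO₄⁻/Mn²⁺ is the cathode (higher E°), Mg²⁺/Mg the anode: E°cell = +1.55 − (-2.35) = +3.90 V, n = 10.
Overall: 2 MnO₄⁻(aq) + 16 H⁺(aq) + 5 Mg(s) → 2 Mn²⁺(aq) + 8 H₂O(l) + 5 Mg²⁺(aq)
Q = [Mn²⁺]^2·[Mg²⁺]^5 / ([MnO₄⁻]^2·[H⁺]^16); log Q = 39.175.
E = E° − (0.0592/n) log Q = +3.90 − (0.0592/10)(39.175) = +3.668 V.

+3.668 V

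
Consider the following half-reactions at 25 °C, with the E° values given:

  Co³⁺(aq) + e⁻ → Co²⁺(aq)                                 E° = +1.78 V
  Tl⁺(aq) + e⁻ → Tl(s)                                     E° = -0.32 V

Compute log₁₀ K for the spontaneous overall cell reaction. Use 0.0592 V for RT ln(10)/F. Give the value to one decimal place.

35.5

Cathode: Co³⁺/Co²⁺; anode: Tl⁺/Tl. E°cell = +2.10 V, n = 1.
log K = nE°cell / 0.0592 = (1)(+2.10) / 0.0592 = 35.5.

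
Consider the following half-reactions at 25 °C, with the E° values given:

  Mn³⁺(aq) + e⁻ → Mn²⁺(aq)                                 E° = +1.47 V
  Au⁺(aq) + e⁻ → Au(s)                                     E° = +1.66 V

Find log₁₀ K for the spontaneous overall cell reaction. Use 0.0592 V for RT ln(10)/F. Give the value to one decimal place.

Cathode: Au⁺/Au; anode: Mn³⁺/Mn²⁺. E°cell = +0.19 V, n = 1.
log K = nE°cell / 0.0592 = (1)(+0.19) / 0.0592 = 3.2.

3.2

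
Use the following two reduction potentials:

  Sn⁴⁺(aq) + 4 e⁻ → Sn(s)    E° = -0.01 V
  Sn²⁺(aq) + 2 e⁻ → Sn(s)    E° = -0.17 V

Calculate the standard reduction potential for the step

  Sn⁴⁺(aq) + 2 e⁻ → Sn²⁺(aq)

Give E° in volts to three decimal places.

Sequential free energies add, so n₃E°₃ = n₁E°₁ + n₂E°₂.
With n₃ = 4, and the known step contributing 2×(-0.17) V, the unknown satisfies 2·E° = 4×(-0.01) − 2×(-0.17) = +0.300.
E° = +0.300 / 2 = +0.150 V.

+0.150 V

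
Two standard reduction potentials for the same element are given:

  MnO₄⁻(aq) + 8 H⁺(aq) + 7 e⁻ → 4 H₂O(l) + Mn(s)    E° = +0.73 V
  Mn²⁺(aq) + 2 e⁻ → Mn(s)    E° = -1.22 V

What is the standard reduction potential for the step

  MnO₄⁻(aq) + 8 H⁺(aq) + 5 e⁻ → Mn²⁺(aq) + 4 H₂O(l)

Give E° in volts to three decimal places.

Sequential free energies add, so n₃E°₃ = n₁E°₁ + n₂E°₂.
With n₃ = 7, and the known step contributing 2×(-1.22) V, the unknown satisfies 5·E° = 7×(+0.73) − 2×(-1.22) = +7.550.
E° = +7.550 / 5 = +1.510 V.

+1.510 V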